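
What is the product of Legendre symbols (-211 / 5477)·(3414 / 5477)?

1

By multiplicativity, (-211·3414 / 5477) = (-211 / 5477)·(3414 / 5477).
First factor (-211 / 5477):
Reduce the numerator: -211 ≡ 5266 (mod 5477), so (-211 / 5477) = (5266 / 5477).
Factor out 2: 5266 = 2·2633. Since 5477 ≡ 5 (mod 8), (2 / 5477) = -1. Now have -(2633 / 5477).
2633 ≡ 1 (mod 4), so quadratic reciprocity gives (2633 / 5477) = (5477 / 2633). Reduce: 5477 ≡ 211 (mod 2633). Now have -(211 / 2633).
2633 ≡ 1 (mod 4), so quadratic reciprocity gives (211 / 2633) = (2633 / 211). Reduce: 2633 ≡ 101 (mod 211). Now have -(101 / 211).
101 ≡ 1 (mod 4), so quadratic reciprocity gives (101 / 211) = (211 / 101). Reduce: 211 ≡ 9 (mod 101). Now have -(9 / 101).
9 ≡ 1 (mod 4), so quadratic reciprocity gives (9 / 101) = (101 / 9). Reduce: 101 ≡ 2 (mod 9). Now have -(2 / 9).
Factor out 2: 2 = 2. Since 9 ≡ 1 (mod 8), (2 / 9) = +1. Now have -(1 / 9).
(1 / 9) = 1. Collecting the sign factors: -1.
Second factor (3414 / 5477):
Factor out 2: 3414 = 2·1707. Since 5477 ≡ 5 (mod 8), (2 / 5477) = -1. Now have -(1707 / 5477).
5477 ≡ 1 (mod 4), so quadratic reciprocity gives (1707 / 5477) = (5477 / 1707). Reduce: 5477 ≡ 356 (mod 1707). Now have -(356 / 1707).
Factor out 2: 356 = 2^2·89. Since 1707 ≡ 3 (mod 8), (2 / 1707) = -1, and (2 / 1707)^2 = +1. Now have -(89 / 1707).
89 ≡ 1 (mod 4), so quadratic reciprocity gives (89 / 1707) = (1707 / 89). Reduce: 1707 ≡ 16 (mod 89). Now have -(16 / 89).
Factor out 2: 16 = 2^4. Since 89 ≡ 1 (mod 8), (2 / 89) = +1, and (2 / 89)^4 = +1. Now have -(1 / 89).
(1 / 89) = 1. Collecting the sign factors: -1.
Product: (-1)·(-1) = 1.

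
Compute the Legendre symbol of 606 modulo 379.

1

Reduce the numerator: 606 ≡ 227 (mod 379), so (606 / 379) = (227 / 379).
Both 227 ≡ 3 and 379 ≡ 3 (mod 4), so reciprocity gives (227 / 379) = -(379 / 227). Reduce: 379 ≡ 152 (mod 227). Now have -(152 / 227).
Factor out 2: 152 = 2^3·19. Since 227 ≡ 3 (mod 8), (2 / 227) = -1, and (2 / 227)^3 = -1. Now have (19 / 227).
Both 19 ≡ 3 and 227 ≡ 3 (mod 4), so reciprocity gives (19 / 227) = -(227 / 19). Reduce: 227 ≡ 18 (mod 19). Now have -(18 / 19).
Factor out 2: 18 = 2·9. Since 19 ≡ 3 (mod 8), (2 / 19) = -1. Now have (9 / 19).
9 ≡ 1 (mod 4), so quadratic reciprocity gives (9 / 19) = (19 / 9). Reduce: 19 ≡ 1 (mod 9). Now have (1 / 9).
(1 / 9) = 1. Collecting the sign factors: 1.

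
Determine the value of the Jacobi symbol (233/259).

1

233 ≡ 1 (mod 4), so quadratic reciprocity gives (233/259) = (259/233). Reduce: 259 ≡ 26 (mod 233). Now have (26/233).
Factor out 2: 26 = 2·13. Since 233 ≡ 1 (mod 8), (2/233) = +1. Now have (13/233).
13 ≡ 1 (mod 4), so quadratic reciprocity gives (13/233) = (233/13). Reduce: 233 ≡ 12 (mod 13). Now have (12/13).
Factor out 2: 12 = 2^2·3. Since 13 ≡ 5 (mod 8), (2/13) = -1, and (2/13)^2 = +1. Now have (3/13).
13 ≡ 1 (mod 4), so quadratic reciprocity gives (3/13) = (13/3). Reduce: 13 ≡ 1 (mod 3). Now have (1/3).
(1/3) = 1. Collecting the sign factors: 1.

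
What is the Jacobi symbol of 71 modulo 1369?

1369 ≡ 1 (mod 4), so quadratic reciprocity gives (71 / 1369) = (1369 / 71). Reduce: 1369 ≡ 20 (mod 71). Now have (20 / 71).
Factor out 2: 20 = 2^2·5. Since 71 ≡ 7 (mod 8), (2 / 71) = +1, and (2 / 71)^2 = +1. Now have (5 / 71).
5 ≡ 1 (mod 4), so quadratic reciprocity gives (5 / 71) = (71 / 5). Reduce: 71 ≡ 1 (mod 5). Now have (1 / 5).
(1 / 5) = 1. Collecting the sign factors: 1.

1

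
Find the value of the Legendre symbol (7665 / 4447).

(7665 / 4447)
  = (3218 / 4447)    [7665 ≡ 3218 mod 4447]
  = (1609 / 4447)    [4447 ≡ 7 mod 8 ⇒ (2 / 4447) = +1]
  = (4447 / 1609)    [QR: 1609 ≡ 1 mod 4, sign kept]
  = (1229 / 1609)    [4447 ≡ 1229 mod 1609]
  = (1609 / 1229)    [QR: 1229 ≡ 1 mod 4, sign kept]
  = (380 / 1229)    [1609 ≡ 380 mod 1229]
  = (95 / 1229)    [1229 ≡ 5 mod 8 ⇒ (2 / 1229)^2 = +1]
  = (1229 / 95)    [QR: 1229 ≡ 1 mod 4, sign kept]
  = (89 / 95)    [1229 ≡ 89 mod 95]
  = (95 / 89)    [QR: 89 ≡ 1 mod 4, sign kept]
  = (6 / 89)    [95 ≡ 6 mod 89]
  = (3 / 89)    [89 ≡ 1 mod 8 ⇒ (2 / 89) = +1]
  = (89 / 3)    [QR: 89 ≡ 1 mod 4, sign kept]
  = (2 / 3)    [89 ≡ 2 mod 3]
  = -(1 / 3)    [3 ≡ 3 mod 8 ⇒ (2 / 3) = -1]
  = -1    [(1 / 3) = 1]

-1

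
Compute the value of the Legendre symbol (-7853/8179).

(-7853/8179)
  = (326/8179)    [-7853 ≡ 326 mod 8179]
  = -(163/8179)    [8179 ≡ 3 mod 8 ⇒ (2/8179) = -1]
  = (8179/163)    [QR: both ≡ 3 mod 4, sign flips]
  = (29/163)    [8179 ≡ 29 mod 163]
  = (163/29)    [QR: 29 ≡ 1 mod 4, sign kept]
  = (18/29)    [163 ≡ 18 mod 29]
  = -(9/29)    [29 ≡ 5 mod 8 ⇒ (2/29) = -1]
  = -(29/9)    [QR: 9 ≡ 1 mod 4, sign kept]
  = -(2/9)    [29 ≡ 2 mod 9]
  = -(1/9)    [9 ≡ 1 mod 8 ⇒ (2/9) = +1]
  = -1    [(1/9) = 1]

-1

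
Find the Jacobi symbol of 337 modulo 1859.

337 ≡ 1 (mod 4), so quadratic reciprocity gives (337|1859) = (1859|337). Reduce: 1859 ≡ 174 (mod 337). Now have (174|337).
Factor out 2: 174 = 2·87. Since 337 ≡ 1 (mod 8), (2|337) = +1. Now have (87|337).
337 ≡ 1 (mod 4), so quadratic reciprocity gives (87|337) = (337|87). Reduce: 337 ≡ 76 (mod 87). Now have (76|87).
Factor out 2: 76 = 2^2·19. Since 87 ≡ 7 (mod 8), (2|87) = +1, and (2|87)^2 = +1. Now have (19|87).
Both 19 ≡ 3 and 87 ≡ 3 (mod 4), so reciprocity gives (19|87) = -(87|19). Reduce: 87 ≡ 11 (mod 19). Now have -(11|19).
Both 11 ≡ 3 and 19 ≡ 3 (mod 4), so reciprocity gives (11|19) = -(19|11). Reduce: 19 ≡ 8 (mod 11). Now have (8|11).
Factor out 2: 8 = 2^3. Since 11 ≡ 3 (mod 8), (2|11) = -1, and (2|11)^3 = -1. Now have -(1|11).
(1|11) = 1. Collecting the sign factors: -1.

-1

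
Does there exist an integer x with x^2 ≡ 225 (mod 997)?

(225/997)
  = (997/225)    [QR: 225 ≡ 1 mod 4, sign kept]
  = (97/225)    [997 ≡ 97 mod 225]
  = (225/97)    [QR: 97 ≡ 1 mod 4, sign kept]
  = (31/97)    [225 ≡ 31 mod 97]
  = (97/31)    [QR: 97 ≡ 1 mod 4, sign kept]
  = (4/31)    [97 ≡ 4 mod 31]
  = (1/31)    [31 ≡ 7 mod 8 ⇒ (2/31)^2 = +1]
  = 1    [(1/31) = 1]
The Legendre symbol is 1, so x^2 ≡ 225 (mod 997) has solution.

yes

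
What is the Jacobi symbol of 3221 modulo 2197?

(3221/2197)
  = (1024/2197)    [3221 ≡ 1024 mod 2197]
  = (1/2197)    [2197 ≡ 5 mod 8 ⇒ (2/2197)^10 = +1]
  = 1    [(1/2197) = 1]

1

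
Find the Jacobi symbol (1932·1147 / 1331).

-1

By multiplicativity, (1932·1147 / 1331) = (1932 / 1331)·(1147 / 1331).
First factor (1932 / 1331):
Reduce the numerator: 1932 ≡ 601 (mod 1331), so (1932 / 1331) = (601 / 1331).
601 ≡ 1 (mod 4), so quadratic reciprocity gives (601 / 1331) = (1331 / 601). Reduce: 1331 ≡ 129 (mod 601). Now have (129 / 601).
129 ≡ 1 (mod 4), so quadratic reciprocity gives (129 / 601) = (601 / 129). Reduce: 601 ≡ 85 (mod 129). Now have (85 / 129).
85 ≡ 1 (mod 4), so quadratic reciprocity gives (85 / 129) = (129 / 85). Reduce: 129 ≡ 44 (mod 85). Now have (44 / 85).
Factor out 2: 44 = 2^2·11. Since 85 ≡ 5 (mod 8), (2 / 85) = -1, and (2 / 85)^2 = +1. Now have (11 / 85).
85 ≡ 1 (mod 4), so quadratic reciprocity gives (11 / 85) = (85 / 11). Reduce: 85 ≡ 8 (mod 11). Now have (8 / 11).
Factor out 2: 8 = 2^3. Since 11 ≡ 3 (mod 8), (2 / 11) = -1, and (2 / 11)^3 = -1. Now have -(1 / 11).
(1 / 11) = 1. Collecting the sign factors: -1.
Second factor (1147 / 1331):
Both 1147 ≡ 3 and 1331 ≡ 3 (mod 4), so reciprocity gives (1147 / 1331) = -(1331 / 1147). Reduce: 1331 ≡ 184 (mod 1147). Now have -(184 / 1147).
Factor out 2: 184 = 2^3·23. Since 1147 ≡ 3 (mod 8), (2 / 1147) = -1, and (2 / 1147)^3 = -1. Now have (23 / 1147).
Both 23 ≡ 3 and 1147 ≡ 3 (mod 4), so reciprocity gives (23 / 1147) = -(1147 / 23). Reduce: 1147 ≡ 20 (mod 23). Now have -(20 / 23).
Factor out 2: 20 = 2^2·5. Since 23 ≡ 7 (mod 8), (2 / 23) = +1, and (2 / 23)^2 = +1. Now have -(5 / 23).
5 ≡ 1 (mod 4), so quadratic reciprocity gives (5 / 23) = (23 / 5). Reduce: 23 ≡ 3 (mod 5). Now have -(3 / 5).
5 ≡ 1 (mod 4), so quadratic reciprocity gives (3 / 5) = (5 / 3). Reduce: 5 ≡ 2 (mod 3). Now have -(2 / 3).
Factor out 2: 2 = 2. Since 3 ≡ 3 (mod 8), (2 / 3) = -1. Now have (1 / 3).
(1 / 3) = 1. Collecting the sign factors: 1.
Product: (-1)·(1) = -1.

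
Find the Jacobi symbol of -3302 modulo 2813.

1

Reduce the numerator: -3302 ≡ 2324 (mod 2813), so (-3302/2813) = (2324/2813).
Factor out 2: 2324 = 2^2·581. Since 2813 ≡ 5 (mod 8), (2/2813) = -1, and (2/2813)^2 = +1. Now have (581/2813).
581 ≡ 1 (mod 4), so quadratic reciprocity gives (581/2813) = (2813/581). Reduce: 2813 ≡ 489 (mod 581). Now have (489/581).
489 ≡ 1 (mod 4), so quadratic reciprocity gives (489/581) = (581/489). Reduce: 581 ≡ 92 (mod 489). Now have (92/489).
Factor out 2: 92 = 2^2·23. Since 489 ≡ 1 (mod 8), (2/489) = +1, and (2/489)^2 = +1. Now have (23/489).
489 ≡ 1 (mod 4), so quadratic reciprocity gives (23/489) = (489/23). Reduce: 489 ≡ 6 (mod 23). Now have (6/23).
Factor out 2: 6 = 2·3. Since 23 ≡ 7 (mod 8), (2/23) = +1. Now have (3/23).
Both 3 ≡ 3 and 23 ≡ 3 (mod 4), so reciprocity gives (3/23) = -(23/3). Reduce: 23 ≡ 2 (mod 3). Now have -(2/3).
Factor out 2: 2 = 2. Since 3 ≡ 3 (mod 8), (2/3) = -1. Now have (1/3).
(1/3) = 1. Collecting the sign factors: 1.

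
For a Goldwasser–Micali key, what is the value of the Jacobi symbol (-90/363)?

Pull out -1: (-90/363) = (-1/363)·(90/363). Since 363 ≡ 3 (mod 4), (-1/363) = -1. Now have -(90/363).
Factor out 2: 90 = 2·45. Since 363 ≡ 3 (mod 8), (2/363) = -1. Now have (45/363).
45 ≡ 1 (mod 4), so quadratic reciprocity gives (45/363) = (363/45). Reduce: 363 ≡ 3 (mod 45). Now have (3/45).
45 ≡ 1 (mod 4), so quadratic reciprocity gives (3/45) = (45/3). Reduce: 45 ≡ 0 (mod 3). Now have (0/3).
The numerator is now 0 with denominator 3 > 1: the symbol is 0.

0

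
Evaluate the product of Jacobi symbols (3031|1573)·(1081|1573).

By multiplicativity, (3031·1081|1573) = (3031|1573)·(1081|1573).
First factor (3031|1573):
Reduce the numerator: 3031 ≡ 1458 (mod 1573), so (3031|1573) = (1458|1573).
Factor out 2: 1458 = 2·729. Since 1573 ≡ 5 (mod 8), (2|1573) = -1. Now have -(729|1573).
729 ≡ 1 (mod 4), so quadratic reciprocity gives (729|1573) = (1573|729). Reduce: 1573 ≡ 115 (mod 729). Now have -(115|729).
729 ≡ 1 (mod 4), so quadratic reciprocity gives (115|729) = (729|115). Reduce: 729 ≡ 39 (mod 115). Now have -(39|115).
Both 39 ≡ 3 and 115 ≡ 3 (mod 4), so reciprocity gives (39|115) = -(115|39). Reduce: 115 ≡ 37 (mod 39). Now have (37|39).
37 ≡ 1 (mod 4), so quadratic reciprocity gives (37|39) = (39|37). Reduce: 39 ≡ 2 (mod 37). Now have (2|37).
Factor out 2: 2 = 2. Since 37 ≡ 5 (mod 8), (2|37) = -1. Now have -(1|37).
(1|37) = 1. Collecting the sign factors: -1.
Second factor (1081|1573):
1081 ≡ 1 (mod 4), so quadratic reciprocity gives (1081|1573) = (1573|1081). Reduce: 1573 ≡ 492 (mod 1081). Now have (492|1081).
Factor out 2: 492 = 2^2·123. Since 1081 ≡ 1 (mod 8), (2|1081) = +1, and (2|1081)^2 = +1. Now have (123|1081).
1081 ≡ 1 (mod 4), so quadratic reciprocity gives (123|1081) = (1081|123). Reduce: 1081 ≡ 97 (mod 123). Now have (97|123).
97 ≡ 1 (mod 4), so quadratic reciprocity gives (97|123) = (123|97). Reduce: 123 ≡ 26 (mod 97). Now have (26|97).
Factor out 2: 26 = 2·13. Since 97 ≡ 1 (mod 8), (2|97) = +1. Now have (13|97).
13 ≡ 1 (mod 4), so quadratic reciprocity gives (13|97) = (97|13). Reduce: 97 ≡ 6 (mod 13). Now have (6|13).
Factor out 2: 6 = 2·3. Since 13 ≡ 5 (mod 8), (2|13) = -1. Now have -(3|13).
13 ≡ 1 (mod 4), so quadratic reciprocity gives (3|13) = (13|3). Reduce: 13 ≡ 1 (mod 3). Now have -(1|3).
(1|3) = 1. Collecting the sign factors: -1.
Product: (-1)·(-1) = 1.

1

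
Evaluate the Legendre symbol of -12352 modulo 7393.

Pull out -1: (-12352|7393) = (-1|7393)·(12352|7393). Since 7393 ≡ 1 (mod 4), (-1|7393) = +1. Now have (12352|7393).
Reduce the numerator: 12352 ≡ 4959 (mod 7393), so (12352|7393) = (4959|7393).
7393 ≡ 1 (mod 4), so quadratic reciprocity gives (4959|7393) = (7393|4959). Reduce: 7393 ≡ 2434 (mod 4959). Now have (2434|4959).
Factor out 2: 2434 = 2·1217. Since 4959 ≡ 7 (mod 8), (2|4959) = +1. Now have (1217|4959).
1217 ≡ 1 (mod 4), so quadratic reciprocity gives (1217|4959) = (4959|1217). Reduce: 4959 ≡ 91 (mod 1217). Now have (91|1217).
1217 ≡ 1 (mod 4), so quadratic reciprocity gives (91|1217) = (1217|91). Reduce: 1217 ≡ 34 (mod 91). Now have (34|91).
Factor out 2: 34 = 2·17. Since 91 ≡ 3 (mod 8), (2|91) = -1. Now have -(17|91).
17 ≡ 1 (mod 4), so quadratic reciprocity gives (17|91) = (91|17). Reduce: 91 ≡ 6 (mod 17). Now have -(6|17).
Factor out 2: 6 = 2·3. Since 17 ≡ 1 (mod 8), (2|17) = +1. Now have -(3|17).
17 ≡ 1 (mod 4), so quadratic reciprocity gives (3|17) = (17|3). Reduce: 17 ≡ 2 (mod 3). Now have -(2|3).
Factor out 2: 2 = 2. Since 3 ≡ 3 (mod 8), (2|3) = -1. Now have (1|3).
(1|3) = 1. Collecting the sign factors: 1.

1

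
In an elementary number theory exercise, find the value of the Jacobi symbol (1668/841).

(1668/841)
  = (827/841)    [1668 ≡ 827 mod 841]
  = (841/827)    [QR: 841 ≡ 1 mod 4, sign kept]
  = (14/827)    [841 ≡ 14 mod 827]
  = -(7/827)    [827 ≡ 3 mod 8 ⇒ (2/827) = -1]
  = (827/7)    [QR: both ≡ 3 mod 4, sign flips]
  = (1/7)    [827 ≡ 1 mod 7]
  = 1    [(1/7) = 1]

1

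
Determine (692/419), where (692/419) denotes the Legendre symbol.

(692/419)
  = (273/419)    [692 ≡ 273 mod 419]
  = (419/273)    [QR: 273 ≡ 1 mod 4, sign kept]
  = (146/273)    [419 ≡ 146 mod 273]
  = (73/273)    [273 ≡ 1 mod 8 ⇒ (2/273) = +1]
  = (273/73)    [QR: 73 ≡ 1 mod 4, sign kept]
  = (54/73)    [273 ≡ 54 mod 73]
  = (27/73)    [73 ≡ 1 mod 8 ⇒ (2/73) = +1]
  = (73/27)    [QR: 73 ≡ 1 mod 4, sign kept]
  = (19/27)    [73 ≡ 19 mod 27]
  = -(27/19)    [QR: both ≡ 3 mod 4, sign flips]
  = -(8/19)    [27 ≡ 8 mod 19]
  = (1/19)    [19 ≡ 3 mod 8 ⇒ (2/19)^3 = -1]
  = 1    [(1/19) = 1]

1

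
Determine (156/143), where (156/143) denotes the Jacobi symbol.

Reduce the numerator: 156 ≡ 13 (mod 143), so (156/143) = (13/143).
13 ≡ 1 (mod 4), so quadratic reciprocity gives (13/143) = (143/13). Reduce: 143 ≡ 0 (mod 13). Now have (0/13).
The numerator is now 0 with denominator 13 > 1: the symbol is 0.

0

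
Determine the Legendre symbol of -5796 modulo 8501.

(-5796/8501)
  = (2705/8501)    [-5796 ≡ 2705 mod 8501]
  = (8501/2705)    [QR: 2705 ≡ 1 mod 4, sign kept]
  = (386/2705)    [8501 ≡ 386 mod 2705]
  = (193/2705)    [2705 ≡ 1 mod 8 ⇒ (2/2705) = +1]
  = (2705/193)    [QR: 193 ≡ 1 mod 4, sign kept]
  = (3/193)    [2705 ≡ 3 mod 193]
  = (193/3)    [QR: 193 ≡ 1 mod 4, sign kept]
  = (1/3)    [193 ≡ 1 mod 3]
  = 1    [(1/3) = 1]

1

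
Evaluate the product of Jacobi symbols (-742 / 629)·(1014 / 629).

By multiplicativity, (-742·1014 / 629) = (-742 / 629)·(1014 / 629).
First factor (-742 / 629):
(-742 / 629)
  = (516 / 629)    [-742 ≡ 516 mod 629]
  = (129 / 629)    [629 ≡ 5 mod 8 ⇒ (2 / 629)^2 = +1]
  = (629 / 129)    [QR: 129 ≡ 1 mod 4, sign kept]
  = (113 / 129)    [629 ≡ 113 mod 129]
  = (129 / 113)    [QR: 113 ≡ 1 mod 4, sign kept]
  = (16 / 113)    [129 ≡ 16 mod 113]
  = (1 / 113)    [113 ≡ 1 mod 8 ⇒ (2 / 113)^4 = +1]
  = 1    [(1 / 113) = 1]
Second factor (1014 / 629):
(1014 / 629)
  = (385 / 629)    [1014 ≡ 385 mod 629]
  = (629 / 385)    [QR: 385 ≡ 1 mod 4, sign kept]
  = (244 / 385)    [629 ≡ 244 mod 385]
  = (61 / 385)    [385 ≡ 1 mod 8 ⇒ (2 / 385)^2 = +1]
  = (385 / 61)    [QR: 61 ≡ 1 mod 4, sign kept]
  = (19 / 61)    [385 ≡ 19 mod 61]
  = (61 / 19)    [QR: 61 ≡ 1 mod 4, sign kept]
  = (4 / 19)    [61 ≡ 4 mod 19]
  = (1 / 19)    [19 ≡ 3 mod 8 ⇒ (2 / 19)^2 = +1]
  = 1    [(1 / 19) = 1]
Product: (1)·(1) = 1.

1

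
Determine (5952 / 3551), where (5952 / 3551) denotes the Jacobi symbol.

Reduce the numerator: 5952 ≡ 2401 (mod 3551), so (5952 / 3551) = (2401 / 3551).
2401 ≡ 1 (mod 4), so quadratic reciprocity gives (2401 / 3551) = (3551 / 2401). Reduce: 3551 ≡ 1150 (mod 2401). Now have (1150 / 2401).
Factor out 2: 1150 = 2·575. Since 2401 ≡ 1 (mod 8), (2 / 2401) = +1. Now have (575 / 2401).
2401 ≡ 1 (mod 4), so quadratic reciprocity gives (575 / 2401) = (2401 / 575). Reduce: 2401 ≡ 101 (mod 575). Now have (101 / 575).
101 ≡ 1 (mod 4), so quadratic reciprocity gives (101 / 575) = (575 / 101). Reduce: 575 ≡ 70 (mod 101). Now have (70 / 101).
Factor out 2: 70 = 2·35. Since 101 ≡ 5 (mod 8), (2 / 101) = -1. Now have -(35 / 101).
101 ≡ 1 (mod 4), so quadratic reciprocity gives (35 / 101) = (101 / 35). Reduce: 101 ≡ 31 (mod 35). Now have -(31 / 35).
Both 31 ≡ 3 and 35 ≡ 3 (mod 4), so reciprocity gives (31 / 35) = -(35 / 31). Reduce: 35 ≡ 4 (mod 31). Now have (4 / 31).
Factor out 2: 4 = 2^2. Since 31 ≡ 7 (mod 8), (2 / 31) = +1, and (2 / 31)^2 = +1. Now have (1 / 31).
(1 / 31) = 1. Collecting the sign factors: 1.

1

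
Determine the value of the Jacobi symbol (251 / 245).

1

(251 / 245)
  = (6 / 245)    [251 ≡ 6 mod 245]
  = -(3 / 245)    [245 ≡ 5 mod 8 ⇒ (2 / 245) = -1]
  = -(245 / 3)    [QR: 245 ≡ 1 mod 4, sign kept]
  = -(2 / 3)    [245 ≡ 2 mod 3]
  = (1 / 3)    [3 ≡ 3 mod 8 ⇒ (2 / 3) = -1]
  = 1    [(1 / 3) = 1]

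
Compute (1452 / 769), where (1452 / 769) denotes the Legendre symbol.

Reduce the numerator: 1452 ≡ 683 (mod 769), so (1452 / 769) = (683 / 769).
769 ≡ 1 (mod 4), so quadratic reciprocity gives (683 / 769) = (769 / 683). Reduce: 769 ≡ 86 (mod 683). Now have (86 / 683).
Factor out 2: 86 = 2·43. Since 683 ≡ 3 (mod 8), (2 / 683) = -1. Now have -(43 / 683).
Both 43 ≡ 3 and 683 ≡ 3 (mod 4), so reciprocity gives (43 / 683) = -(683 / 43). Reduce: 683 ≡ 38 (mod 43). Now have (38 / 43).
Factor out 2: 38 = 2·19. Since 43 ≡ 3 (mod 8), (2 / 43) = -1. Now have -(19 / 43).
Both 19 ≡ 3 and 43 ≡ 3 (mod 4), so reciprocity gives (19 / 43) = -(43 / 19). Reduce: 43 ≡ 5 (mod 19). Now have (5 / 19).
5 ≡ 1 (mod 4), so quadratic reciprocity gives (5 / 19) = (19 / 5). Reduce: 19 ≡ 4 (mod 5). Now have (4 / 5).
Factor out 2: 4 = 2^2. Since 5 ≡ 5 (mod 8), (2 / 5) = -1, and (2 / 5)^2 = +1. Now have (1 / 5).
(1 / 5) = 1. Collecting the sign factors: 1.

1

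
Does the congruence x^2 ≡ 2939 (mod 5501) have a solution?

yes

5501 ≡ 1 (mod 4), so quadratic reciprocity gives (2939/5501) = (5501/2939). Reduce: 5501 ≡ 2562 (mod 2939). Now have (2562/2939).
Factor out 2: 2562 = 2·1281. Since 2939 ≡ 3 (mod 8), (2/2939) = -1. Now have -(1281/2939).
1281 ≡ 1 (mod 4), so quadratic reciprocity gives (1281/2939) = (2939/1281). Reduce: 2939 ≡ 377 (mod 1281). Now have -(377/1281).
377 ≡ 1 (mod 4), so quadratic reciprocity gives (377/1281) = (1281/377). Reduce: 1281 ≡ 150 (mod 377). Now have -(150/377).
Factor out 2: 150 = 2·75. Since 377 ≡ 1 (mod 8), (2/377) = +1. Now have -(75/377).
377 ≡ 1 (mod 4), so quadratic reciprocity gives (75/377) = (377/75). Reduce: 377 ≡ 2 (mod 75). Now have -(2/75).
Factor out 2: 2 = 2. Since 75 ≡ 3 (mod 8), (2/75) = -1. Now have (1/75).
(1/75) = 1. Collecting the sign factors: 1.
(2939/5501) = 1, and 5501 is prime, so 2939 is a quadratic residue mod 5501.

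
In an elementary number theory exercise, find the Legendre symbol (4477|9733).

(4477|9733)
  = (9733|4477)    [QR: 4477 ≡ 1 mod 4, sign kept]
  = (779|4477)    [9733 ≡ 779 mod 4477]
  = (4477|779)    [QR: 4477 ≡ 1 mod 4, sign kept]
  = (582|779)    [4477 ≡ 582 mod 779]
  = -(291|779)    [779 ≡ 3 mod 8 ⇒ (2|779) = -1]
  = (779|291)    [QR: both ≡ 3 mod 4, sign flips]
  = (197|291)    [779 ≡ 197 mod 291]
  = (291|197)    [QR: 197 ≡ 1 mod 4, sign kept]
  = (94|197)    [291 ≡ 94 mod 197]
  = -(47|197)    [197 ≡ 5 mod 8 ⇒ (2|197) = -1]
  = -(197|47)    [QR: 197 ≡ 1 mod 4, sign kept]
  = -(9|47)    [197 ≡ 9 mod 47]
  = -(47|9)    [QR: 9 ≡ 1 mod 4, sign kept]
  = -(2|9)    [47 ≡ 2 mod 9]
  = -(1|9)    [9 ≡ 1 mod 8 ⇒ (2|9) = +1]
  = -1    [(1|9) = 1]

-1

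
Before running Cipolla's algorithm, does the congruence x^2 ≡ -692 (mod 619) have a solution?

no

Reduce the numerator: -692 ≡ 546 (mod 619), so (-692/619) = (546/619).
Factor out 2: 546 = 2·273. Since 619 ≡ 3 (mod 8), (2/619) = -1. Now have -(273/619).
273 ≡ 1 (mod 4), so quadratic reciprocity gives (273/619) = (619/273). Reduce: 619 ≡ 73 (mod 273). Now have -(73/273).
73 ≡ 1 (mod 4), so quadratic reciprocity gives (73/273) = (273/73). Reduce: 273 ≡ 54 (mod 73). Now have -(54/73).
Factor out 2: 54 = 2·27. Since 73 ≡ 1 (mod 8), (2/73) = +1. Now have -(27/73).
73 ≡ 1 (mod 4), so quadratic reciprocity gives (27/73) = (73/27). Reduce: 73 ≡ 19 (mod 27). Now have -(19/27).
Both 19 ≡ 3 and 27 ≡ 3 (mod 4), so reciprocity gives (19/27) = -(27/19). Reduce: 27 ≡ 8 (mod 19). Now have (8/19).
Factor out 2: 8 = 2^3. Since 19 ≡ 3 (mod 8), (2/19) = -1, and (2/19)^3 = -1. Now have -(1/19).
(1/19) = 1. Collecting the sign factors: -1.
The Legendre symbol is -1, so x^2 ≡ -692 (mod 619) has no solution.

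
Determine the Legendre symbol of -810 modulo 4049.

Pull out -1: (-810/4049) = (-1/4049)·(810/4049). Since 4049 ≡ 1 (mod 4), (-1/4049) = +1. Now have (810/4049).
Factor out 2: 810 = 2·405. Since 4049 ≡ 1 (mod 8), (2/4049) = +1. Now have (405/4049).
405 ≡ 1 (mod 4), so quadratic reciprocity gives (405/4049) = (4049/405). Reduce: 4049 ≡ 404 (mod 405). Now have (404/405).
Factor out 2: 404 = 2^2·101. Since 405 ≡ 5 (mod 8), (2/405) = -1, and (2/405)^2 = +1. Now have (101/405).
101 ≡ 1 (mod 4), so quadratic reciprocity gives (101/405) = (405/101). Reduce: 405 ≡ 1 (mod 101). Now have (1/101).
(1/101) = 1. Collecting the sign factors: 1.

1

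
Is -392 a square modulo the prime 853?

no

Reduce the numerator: -392 ≡ 461 (mod 853), so (-392/853) = (461/853).
461 ≡ 1 (mod 4), so quadratic reciprocity gives (461/853) = (853/461). Reduce: 853 ≡ 392 (mod 461). Now have (392/461).
Factor out 2: 392 = 2^3·49. Since 461 ≡ 5 (mod 8), (2/461) = -1, and (2/461)^3 = -1. Now have -(49/461).
49 ≡ 1 (mod 4), so quadratic reciprocity gives (49/461) = (461/49). Reduce: 461 ≡ 20 (mod 49). Now have -(20/49).
Factor out 2: 20 = 2^2·5. Since 49 ≡ 1 (mod 8), (2/49) = +1, and (2/49)^2 = +1. Now have -(5/49).
5 ≡ 1 (mod 4), so quadratic reciprocity gives (5/49) = (49/5). Reduce: 49 ≡ 4 (mod 5). Now have -(4/5).
Factor out 2: 4 = 2^2. Since 5 ≡ 5 (mod 8), (2/5) = -1, and (2/5)^2 = +1. Now have -(1/5).
(1/5) = 1. Collecting the sign factors: -1.
(-392/853) = -1, and 853 is prime, so -392 is not a quadratic residue mod 853.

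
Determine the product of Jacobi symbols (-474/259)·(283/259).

1

By multiplicativity, (-474·283/259) = (-474/259)·(283/259).
First factor (-474/259):
(-474/259)
  = (44/259)    [-474 ≡ 44 mod 259]
  = (11/259)    [259 ≡ 3 mod 8 ⇒ (2/259)^2 = +1]
  = -(259/11)    [QR: both ≡ 3 mod 4, sign flips]
  = -(6/11)    [259 ≡ 6 mod 11]
  = (3/11)    [11 ≡ 3 mod 8 ⇒ (2/11) = -1]
  = -(11/3)    [QR: both ≡ 3 mod 4, sign flips]
  = -(2/3)    [11 ≡ 2 mod 3]
  = (1/3)    [3 ≡ 3 mod 8 ⇒ (2/3) = -1]
  = 1    [(1/3) = 1]
Second factor (283/259):
(283/259)
  = (24/259)    [283 ≡ 24 mod 259]
  = -(3/259)    [259 ≡ 3 mod 8 ⇒ (2/259)^3 = -1]
  = (259/3)    [QR: both ≡ 3 mod 4, sign flips]
  = (1/3)    [259 ≡ 1 mod 3]
  = 1    [(1/3) = 1]
Product: (1)·(1) = 1.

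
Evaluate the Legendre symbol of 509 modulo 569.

-1

509 ≡ 1 (mod 4), so quadratic reciprocity gives (509/569) = (569/509). Reduce: 569 ≡ 60 (mod 509). Now have (60/509).
Factor out 2: 60 = 2^2·15. Since 509 ≡ 5 (mod 8), (2/509) = -1, and (2/509)^2 = +1. Now have (15/509).
509 ≡ 1 (mod 4), so quadratic reciprocity gives (15/509) = (509/15). Reduce: 509 ≡ 14 (mod 15). Now have (14/15).
Factor out 2: 14 = 2·7. Since 15 ≡ 7 (mod 8), (2/15) = +1. Now have (7/15).
Both 7 ≡ 3 and 15 ≡ 3 (mod 4), so reciprocity gives (7/15) = -(15/7). Reduce: 15 ≡ 1 (mod 7). Now have -(1/7).
(1/7) = 1. Collecting the sign factors: -1.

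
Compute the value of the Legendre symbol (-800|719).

-1

Reduce the numerator: -800 ≡ 638 (mod 719), so (-800|719) = (638|719).
Factor out 2: 638 = 2·319. Since 719 ≡ 7 (mod 8), (2|719) = +1. Now have (319|719).
Both 319 ≡ 3 and 719 ≡ 3 (mod 4), so reciprocity gives (319|719) = -(719|319). Reduce: 719 ≡ 81 (mod 319). Now have -(81|319).
81 ≡ 1 (mod 4), so quadratic reciprocity gives (81|319) = (319|81). Reduce: 319 ≡ 76 (mod 81). Now have -(76|81).
Factor out 2: 76 = 2^2·19. Since 81 ≡ 1 (mod 8), (2|81) = +1, and (2|81)^2 = +1. Now have -(19|81).
81 ≡ 1 (mod 4), so quadratic reciprocity gives (19|81) = (81|19). Reduce: 81 ≡ 5 (mod 19). Now have -(5|19).
5 ≡ 1 (mod 4), so quadratic reciprocity gives (5|19) = (19|5). Reduce: 19 ≡ 4 (mod 5). Now have -(4|5).
Factor out 2: 4 = 2^2. Since 5 ≡ 5 (mod 8), (2|5) = -1, and (2|5)^2 = +1. Now have -(1|5).
(1|5) = 1. Collecting the sign factors: -1.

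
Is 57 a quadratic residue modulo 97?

no

(57/97)
  = (97/57)    [QR: 57 ≡ 1 mod 4, sign kept]
  = (40/57)    [97 ≡ 40 mod 57]
  = (5/57)    [57 ≡ 1 mod 8 ⇒ (2/57)^3 = +1]
  = (57/5)    [QR: 5 ≡ 1 mod 4, sign kept]
  = (2/5)    [57 ≡ 2 mod 5]
  = -(1/5)    [5 ≡ 5 mod 8 ⇒ (2/5) = -1]
  = -1    [(1/5) = 1]
The Legendre symbol is -1, so x^2 ≡ 57 (mod 97) has no solution.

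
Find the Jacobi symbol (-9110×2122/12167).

By multiplicativity, (-9110·2122/12167) = (-9110/12167)·(2122/12167).
First factor (-9110/12167):
Pull out -1: (-9110/12167) = (-1/12167)·(9110/12167). Since 12167 ≡ 3 (mod 4), (-1/12167) = -1. Now have -(9110/12167).
Factor out 2: 9110 = 2·4555. Since 12167 ≡ 7 (mod 8), (2/12167) = +1. Now have -(4555/12167).
Both 4555 ≡ 3 and 12167 ≡ 3 (mod 4), so reciprocity gives (4555/12167) = -(12167/4555). Reduce: 12167 ≡ 3057 (mod 4555). Now have (3057/4555).
3057 ≡ 1 (mod 4), so quadratic reciprocity gives (3057/4555) = (4555/3057). Reduce: 4555 ≡ 1498 (mod 3057). Now have (1498/3057).
Factor out 2: 1498 = 2·749. Since 3057 ≡ 1 (mod 8), (2/3057) = +1. Now have (749/3057).
749 ≡ 1 (mod 4), so quadratic reciprocity gives (749/3057) = (3057/749). Reduce: 3057 ≡ 61 (mod 749). Now have (61/749).
61 ≡ 1 (mod 4), so quadratic reciprocity gives (61/749) = (749/61). Reduce: 749 ≡ 17 (mod 61). Now have (17/61).
17 ≡ 1 (mod 4), so quadratic reciprocity gives (17/61) = (61/17). Reduce: 61 ≡ 10 (mod 17). Now have (10/17).
Factor out 2: 10 = 2·5. Since 17 ≡ 1 (mod 8), (2/17) = +1. Now have (5/17).
5 ≡ 1 (mod 4), so quadratic reciprocity gives (5/17) = (17/5). Reduce: 17 ≡ 2 (mod 5). Now have (2/5).
Factor out 2: 2 = 2. Since 5 ≡ 5 (mod 8), (2/5) = -1. Now have -(1/5).
(1/5) = 1. Collecting the sign factors: -1.
Second factor (2122/12167):
Factor out 2: 2122 = 2·1061. Since 12167 ≡ 7 (mod 8), (2/12167) = +1. Now have (1061/12167).
1061 ≡ 1 (mod 4), so quadratic reciprocity gives (1061/12167) = (12167/1061). Reduce: 12167 ≡ 496 (mod 1061). Now have (496/1061).
Factor out 2: 496 = 2^4·31. Since 1061 ≡ 5 (mod 8), (2/1061) = -1, and (2/1061)^4 = +1. Now have (31/1061).
1061 ≡ 1 (mod 4), so quadratic reciprocity gives (31/1061) = (1061/31). Reduce: 1061 ≡ 7 (mod 31). Now have (7/31).
Both 7 ≡ 3 and 31 ≡ 3 (mod 4), so reciprocity gives (7/31) = -(31/7). Reduce: 31 ≡ 3 (mod 7). Now have -(3/7).
Both 3 ≡ 3 and 7 ≡ 3 (mod 4), so reciprocity gives (3/7) = -(7/3). Reduce: 7 ≡ 1 (mod 3). Now have (1/3).
(1/3) = 1. Collecting the sign factors: 1.
Product: (-1)·(1) = -1.

-1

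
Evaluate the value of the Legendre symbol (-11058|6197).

Reduce the numerator: -11058 ≡ 1336 (mod 6197), so (-11058|6197) = (1336|6197).
Factor out 2: 1336 = 2^3·167. Since 6197 ≡ 5 (mod 8), (2|6197) = -1, and (2|6197)^3 = -1. Now have -(167|6197).
6197 ≡ 1 (mod 4), so quadratic reciprocity gives (167|6197) = (6197|167). Reduce: 6197 ≡ 18 (mod 167). Now have -(18|167).
Factor out 2: 18 = 2·9. Since 167 ≡ 7 (mod 8), (2|167) = +1. Now have -(9|167).
9 ≡ 1 (mod 4), so quadratic reciprocity gives (9|167) = (167|9). Reduce: 167 ≡ 5 (mod 9). Now have -(5|9).
5 ≡ 1 (mod 4), so quadratic reciprocity gives (5|9) = (9|5). Reduce: 9 ≡ 4 (mod 5). Now have -(4|5).
Factor out 2: 4 = 2^2. Since 5 ≡ 5 (mod 8), (2|5) = -1, and (2|5)^2 = +1. Now have -(1|5).
(1|5) = 1. Collecting the sign factors: -1.

-1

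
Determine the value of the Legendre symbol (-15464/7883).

1

Pull out -1: (-15464/7883) = (-1/7883)·(15464/7883). Since 7883 ≡ 3 (mod 4), (-1/7883) = -1. Now have -(15464/7883).
Reduce the numerator: 15464 ≡ 7581 (mod 7883), so (15464/7883) = (7581/7883).
7581 ≡ 1 (mod 4), so quadratic reciprocity gives (7581/7883) = (7883/7581). Reduce: 7883 ≡ 302 (mod 7581). Now have -(302/7581).
Factor out 2: 302 = 2·151. Since 7581 ≡ 5 (mod 8), (2/7581) = -1. Now have (151/7581).
7581 ≡ 1 (mod 4), so quadratic reciprocity gives (151/7581) = (7581/151). Reduce: 7581 ≡ 31 (mod 151). Now have (31/151).
Both 31 ≡ 3 and 151 ≡ 3 (mod 4), so reciprocity gives (31/151) = -(151/31). Reduce: 151 ≡ 27 (mod 31). Now have -(27/31).
Both 27 ≡ 3 and 31 ≡ 3 (mod 4), so reciprocity gives (27/31) = -(31/27). Reduce: 31 ≡ 4 (mod 27). Now have (4/27).
Factor out 2: 4 = 2^2. Since 27 ≡ 3 (mod 8), (2/27) = -1, and (2/27)^2 = +1. Now have (1/27).
(1/27) = 1. Collecting the sign factors: 1.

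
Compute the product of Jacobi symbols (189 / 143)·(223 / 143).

-1

By multiplicativity, (189·223 / 143) = (189 / 143)·(223 / 143).
First factor (189 / 143):
(189 / 143)
  = (46 / 143)    [189 ≡ 46 mod 143]
  = (23 / 143)    [143 ≡ 7 mod 8 ⇒ (2 / 143) = +1]
  = -(143 / 23)    [QR: both ≡ 3 mod 4, sign flips]
  = -(5 / 23)    [143 ≡ 5 mod 23]
  = -(23 / 5)    [QR: 5 ≡ 1 mod 4, sign kept]
  = -(3 / 5)    [23 ≡ 3 mod 5]
  = -(5 / 3)    [QR: 5 ≡ 1 mod 4, sign kept]
  = -(2 / 3)    [5 ≡ 2 mod 3]
  = (1 / 3)    [3 ≡ 3 mod 8 ⇒ (2 / 3) = -1]
  = 1    [(1 / 3) = 1]
Second factor (223 / 143):
(223 / 143)
  = (80 / 143)    [223 ≡ 80 mod 143]
  = (5 / 143)    [143 ≡ 7 mod 8 ⇒ (2 / 143)^4 = +1]
  = (143 / 5)    [QR: 5 ≡ 1 mod 4, sign kept]
  = (3 / 5)    [143 ≡ 3 mod 5]
  = (5 / 3)    [QR: 5 ≡ 1 mod 4, sign kept]
  = (2 / 3)    [5 ≡ 2 mod 3]
  = -(1 / 3)    [3 ≡ 3 mod 8 ⇒ (2 / 3) = -1]
  = -1    [(1 / 3) = 1]
Product: (1)·(-1) = -1.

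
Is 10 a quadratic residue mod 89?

yes

(10|89)
  = (5|89)    [89 ≡ 1 mod 8 ⇒ (2|89) = +1]
  = (89|5)    [QR: 5 ≡ 1 mod 4, sign kept]
  = (4|5)    [89 ≡ 4 mod 5]
  = (1|5)    [5 ≡ 5 mod 8 ⇒ (2|5)^2 = +1]
  = 1    [(1|5) = 1]
The Legendre symbol is 1, so x^2 ≡ 10 (mod 89) has solution.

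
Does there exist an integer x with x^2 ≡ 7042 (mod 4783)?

Reduce the numerator: 7042 ≡ 2259 (mod 4783), so (7042|4783) = (2259|4783).
Both 2259 ≡ 3 and 4783 ≡ 3 (mod 4), so reciprocity gives (2259|4783) = -(4783|2259). Reduce: 4783 ≡ 265 (mod 2259). Now have -(265|2259).
265 ≡ 1 (mod 4), so quadratic reciprocity gives (265|2259) = (2259|265). Reduce: 2259 ≡ 139 (mod 265). Now have -(139|265).
265 ≡ 1 (mod 4), so quadratic reciprocity gives (139|265) = (265|139). Reduce: 265 ≡ 126 (mod 139). Now have -(126|139).
Factor out 2: 126 = 2·63. Since 139 ≡ 3 (mod 8), (2|139) = -1. Now have (63|139).
Both 63 ≡ 3 and 139 ≡ 3 (mod 4), so reciprocity gives (63|139) = -(139|63). Reduce: 139 ≡ 13 (mod 63). Now have -(13|63).
13 ≡ 1 (mod 4), so quadratic reciprocity gives (13|63) = (63|13). Reduce: 63 ≡ 11 (mod 13). Now have -(11|13).
13 ≡ 1 (mod 4), so quadratic reciprocity gives (11|13) = (13|11). Reduce: 13 ≡ 2 (mod 11). Now have -(2|11).
Factor out 2: 2 = 2. Since 11 ≡ 3 (mod 8), (2|11) = -1. Now have (1|11).
(1|11) = 1. Collecting the sign factors: 1.
The Legendre symbol is 1, so x^2 ≡ 7042 (mod 4783) has solution.

yes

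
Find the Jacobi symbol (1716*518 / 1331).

By multiplicativity, (1716·518 / 1331) = (1716 / 1331)·(518 / 1331).
First factor (1716 / 1331):
(1716 / 1331)
  = (385 / 1331)    [1716 ≡ 385 mod 1331]
  = (1331 / 385)    [QR: 385 ≡ 1 mod 4, sign kept]
  = (176 / 385)    [1331 ≡ 176 mod 385]
  = (11 / 385)    [385 ≡ 1 mod 8 ⇒ (2 / 385)^4 = +1]
  = (385 / 11)    [QR: 385 ≡ 1 mod 4, sign kept]
  = (0 / 11)    [385 ≡ 0 mod 11]
  = 0    [numerator 0, gcd > 1]
Second factor (518 / 1331):
(518 / 1331)
  = -(259 / 1331)    [1331 ≡ 3 mod 8 ⇒ (2 / 1331) = -1]
  = (1331 / 259)    [QR: both ≡ 3 mod 4, sign flips]
  = (36 / 259)    [1331 ≡ 36 mod 259]
  = (9 / 259)    [259 ≡ 3 mod 8 ⇒ (2 / 259)^2 = +1]
  = (259 / 9)    [QR: 9 ≡ 1 mod 4, sign kept]
  = (7 / 9)    [259 ≡ 7 mod 9]
  = (9 / 7)    [QR: 9 ≡ 1 mod 4, sign kept]
  = (2 / 7)    [9 ≡ 2 mod 7]
  = (1 / 7)    [7 ≡ 7 mod 8 ⇒ (2 / 7) = +1]
  = 1    [(1 / 7) = 1]
Product: (0)·(1) = 0.

0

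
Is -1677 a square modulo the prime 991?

Pull out -1: (-1677/991) = (-1/991)·(1677/991). Since 991 ≡ 3 (mod 4), (-1/991) = -1. Now have -(1677/991).
Reduce the numerator: 1677 ≡ 686 (mod 991), so (1677/991) = (686/991).
Factor out 2: 686 = 2·343. Since 991 ≡ 7 (mod 8), (2/991) = +1. Now have -(343/991).
Both 343 ≡ 3 and 991 ≡ 3 (mod 4), so reciprocity gives (343/991) = -(991/343). Reduce: 991 ≡ 305 (mod 343). Now have (305/343).
305 ≡ 1 (mod 4), so quadratic reciprocity gives (305/343) = (343/305). Reduce: 343 ≡ 38 (mod 305). Now have (38/305).
Factor out 2: 38 = 2·19. Since 305 ≡ 1 (mod 8), (2/305) = +1. Now have (19/305).
305 ≡ 1 (mod 4), so quadratic reciprocity gives (19/305) = (305/19). Reduce: 305 ≡ 1 (mod 19). Now have (1/19).
(1/19) = 1. Collecting the sign factors: 1.
The Legendre symbol is 1, so x^2 ≡ -1677 (mod 991) has solution.

yes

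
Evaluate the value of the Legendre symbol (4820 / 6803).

1

Factor out 2: 4820 = 2^2·1205. Since 6803 ≡ 3 (mod 8), (2 / 6803) = -1, and (2 / 6803)^2 = +1. Now have (1205 / 6803).
1205 ≡ 1 (mod 4), so quadratic reciprocity gives (1205 / 6803) = (6803 / 1205). Reduce: 6803 ≡ 778 (mod 1205). Now have (778 / 1205).
Factor out 2: 778 = 2·389. Since 1205 ≡ 5 (mod 8), (2 / 1205) = -1. Now have -(389 / 1205).
389 ≡ 1 (mod 4), so quadratic reciprocity gives (389 / 1205) = (1205 / 389). Reduce: 1205 ≡ 38 (mod 389). Now have -(38 / 389).
Factor out 2: 38 = 2·19. Since 389 ≡ 5 (mod 8), (2 / 389) = -1. Now have (19 / 389).
389 ≡ 1 (mod 4), so quadratic reciprocity gives (19 / 389) = (389 / 19). Reduce: 389 ≡ 9 (mod 19). Now have (9 / 19).
9 ≡ 1 (mod 4), so quadratic reciprocity gives (9 / 19) = (19 / 9). Reduce: 19 ≡ 1 (mod 9). Now have (1 / 9).
(1 / 9) = 1. Collecting the sign factors: 1.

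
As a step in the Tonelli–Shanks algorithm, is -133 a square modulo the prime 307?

no

(-133/307)
  = (174/307)    [-133 ≡ 174 mod 307]
  = -(87/307)    [307 ≡ 3 mod 8 ⇒ (2/307) = -1]
  = (307/87)    [QR: both ≡ 3 mod 4, sign flips]
  = (46/87)    [307 ≡ 46 mod 87]
  = (23/87)    [87 ≡ 7 mod 8 ⇒ (2/87) = +1]
  = -(87/23)    [QR: both ≡ 3 mod 4, sign flips]
  = -(18/23)    [87 ≡ 18 mod 23]
  = -(9/23)    [23 ≡ 7 mod 8 ⇒ (2/23) = +1]
  = -(23/9)    [QR: 9 ≡ 1 mod 4, sign kept]
  = -(5/9)    [23 ≡ 5 mod 9]
  = -(9/5)    [QR: 5 ≡ 1 mod 4, sign kept]
  = -(4/5)    [9 ≡ 4 mod 5]
  = -(1/5)    [5 ≡ 5 mod 8 ⇒ (2/5)^2 = +1]
  = -1    [(1/5) = 1]
(-133/307) = -1, and 307 is prime, so -133 is not a quadratic residue mod 307.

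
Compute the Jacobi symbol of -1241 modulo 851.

Pull out -1: (-1241/851) = (-1/851)·(1241/851). Since 851 ≡ 3 (mod 4), (-1/851) = -1. Now have -(1241/851).
Reduce the numerator: 1241 ≡ 390 (mod 851), so (1241/851) = (390/851).
Factor out 2: 390 = 2·195. Since 851 ≡ 3 (mod 8), (2/851) = -1. Now have (195/851).
Both 195 ≡ 3 and 851 ≡ 3 (mod 4), so reciprocity gives (195/851) = -(851/195). Reduce: 851 ≡ 71 (mod 195). Now have -(71/195).
Both 71 ≡ 3 and 195 ≡ 3 (mod 4), so reciprocity gives (71/195) = -(195/71). Reduce: 195 ≡ 53 (mod 71). Now have (53/71).
53 ≡ 1 (mod 4), so quadratic reciprocity gives (53/71) = (71/53). Reduce: 71 ≡ 18 (mod 53). Now have (18/53).
Factor out 2: 18 = 2·9. Since 53 ≡ 5 (mod 8), (2/53) = -1. Now have -(9/53).
9 ≡ 1 (mod 4), so quadratic reciprocity gives (9/53) = (53/9). Reduce: 53 ≡ 8 (mod 9). Now have -(8/9).
Factor out 2: 8 = 2^3. Since 9 ≡ 1 (mod 8), (2/9) = +1, and (2/9)^3 = +1. Now have -(1/9).
(1/9) = 1. Collecting the sign factors: -1.

-1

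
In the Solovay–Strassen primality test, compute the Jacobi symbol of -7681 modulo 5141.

(-7681/5141)
  = (2601/5141)    [-7681 ≡ 2601 mod 5141]
  = (5141/2601)    [QR: 2601 ≡ 1 mod 4, sign kept]
  = (2540/2601)    [5141 ≡ 2540 mod 2601]
  = (635/2601)    [2601 ≡ 1 mod 8 ⇒ (2/2601)^2 = +1]
  = (2601/635)    [QR: 2601 ≡ 1 mod 4, sign kept]
  = (61/635)    [2601 ≡ 61 mod 635]
  = (635/61)    [QR: 61 ≡ 1 mod 4, sign kept]
  = (25/61)    [635 ≡ 25 mod 61]
  = (61/25)    [QR: 25 ≡ 1 mod 4, sign kept]
  = (11/25)    [61 ≡ 11 mod 25]
  = (25/11)    [QR: 25 ≡ 1 mod 4, sign kept]
  = (3/11)    [25 ≡ 3 mod 11]
  = -(11/3)    [QR: both ≡ 3 mod 4, sign flips]
  = -(2/3)    [11 ≡ 2 mod 3]
  = (1/3)    [3 ≡ 3 mod 8 ⇒ (2/3) = -1]
  = 1    [(1/3) = 1]

1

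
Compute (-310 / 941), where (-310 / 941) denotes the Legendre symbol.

1

Reduce the numerator: -310 ≡ 631 (mod 941), so (-310 / 941) = (631 / 941).
941 ≡ 1 (mod 4), so quadratic reciprocity gives (631 / 941) = (941 / 631). Reduce: 941 ≡ 310 (mod 631). Now have (310 / 631).
Factor out 2: 310 = 2·155. Since 631 ≡ 7 (mod 8), (2 / 631) = +1. Now have (155 / 631).
Both 155 ≡ 3 and 631 ≡ 3 (mod 4), so reciprocity gives (155 / 631) = -(631 / 155). Reduce: 631 ≡ 11 (mod 155). Now have -(11 / 155).
Both 11 ≡ 3 and 155 ≡ 3 (mod 4), so reciprocity gives (11 / 155) = -(155 / 11). Reduce: 155 ≡ 1 (mod 11). Now have (1 / 11).
(1 / 11) = 1. Collecting the sign factors: 1.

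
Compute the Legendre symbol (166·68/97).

By multiplicativity, (166·68/97) = (166/97)·(68/97).
First factor (166/97):
(166/97)
  = (69/97)    [166 ≡ 69 mod 97]
  = (97/69)    [QR: 69 ≡ 1 mod 4, sign kept]
  = (28/69)    [97 ≡ 28 mod 69]
  = (7/69)    [69 ≡ 5 mod 8 ⇒ (2/69)^2 = +1]
  = (69/7)    [QR: 69 ≡ 1 mod 4, sign kept]
  = (6/7)    [69 ≡ 6 mod 7]
  = (3/7)    [7 ≡ 7 mod 8 ⇒ (2/7) = +1]
  = -(7/3)    [QR: both ≡ 3 mod 4, sign flips]
  = -(1/3)    [7 ≡ 1 mod 3]
  = -1    [(1/3) = 1]
Second factor (68/97):
(68/97)
  = (17/97)    [97 ≡ 1 mod 8 ⇒ (2/97)^2 = +1]
  = (97/17)    [QR: 17 ≡ 1 mod 4, sign kept]
  = (12/17)    [97 ≡ 12 mod 17]
  = (3/17)    [17 ≡ 1 mod 8 ⇒ (2/17)^2 = +1]
  = (17/3)    [QR: 17 ≡ 1 mod 4, sign kept]
  = (2/3)    [17 ≡ 2 mod 3]
  = -(1/3)    [3 ≡ 3 mod 8 ⇒ (2/3) = -1]
  = -1    [(1/3) = 1]
Product: (-1)·(-1) = 1.

1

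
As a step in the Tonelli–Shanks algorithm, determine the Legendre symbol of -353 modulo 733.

(-353 / 733)
  = (380 / 733)    [-353 ≡ 380 mod 733]
  = (95 / 733)    [733 ≡ 5 mod 8 ⇒ (2 / 733)^2 = +1]
  = (733 / 95)    [QR: 733 ≡ 1 mod 4, sign kept]
  = (68 / 95)    [733 ≡ 68 mod 95]
  = (17 / 95)    [95 ≡ 7 mod 8 ⇒ (2 / 95)^2 = +1]
  = (95 / 17)    [QR: 17 ≡ 1 mod 4, sign kept]
  = (10 / 17)    [95 ≡ 10 mod 17]
  = (5 / 17)    [17 ≡ 1 mod 8 ⇒ (2 / 17) = +1]
  = (17 / 5)    [QR: 5 ≡ 1 mod 4, sign kept]
  = (2 / 5)    [17 ≡ 2 mod 5]
  = -(1 / 5)    [5 ≡ 5 mod 8 ⇒ (2 / 5) = -1]
  = -1    [(1 / 5) = 1]

-1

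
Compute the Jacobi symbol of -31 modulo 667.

(-31 / 667)
  = -(31 / 667)    [667 ≡ 3 mod 4 ⇒ (-1 / 667) = -1]
  = (667 / 31)    [QR: both ≡ 3 mod 4, sign flips]
  = (16 / 31)    [667 ≡ 16 mod 31]
  = (1 / 31)    [31 ≡ 7 mod 8 ⇒ (2 / 31)^4 = +1]
  = 1    [(1 / 31) = 1]

1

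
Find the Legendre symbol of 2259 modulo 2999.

1

(2259|2999)
  = -(2999|2259)    [QR: both ≡ 3 mod 4, sign flips]
  = -(740|2259)    [2999 ≡ 740 mod 2259]
  = -(185|2259)    [2259 ≡ 3 mod 8 ⇒ (2|2259)^2 = +1]
  = -(2259|185)    [QR: 185 ≡ 1 mod 4, sign kept]
  = -(39|185)    [2259 ≡ 39 mod 185]
  = -(185|39)    [QR: 185 ≡ 1 mod 4, sign kept]
  = -(29|39)    [185 ≡ 29 mod 39]
  = -(39|29)    [QR: 29 ≡ 1 mod 4, sign kept]
  = -(10|29)    [39 ≡ 10 mod 29]
  = (5|29)    [29 ≡ 5 mod 8 ⇒ (2|29) = -1]
  = (29|5)    [QR: 5 ≡ 1 mod 4, sign kept]
  = (4|5)    [29 ≡ 4 mod 5]
  = (1|5)    [5 ≡ 5 mod 8 ⇒ (2|5)^2 = +1]
  = 1    [(1|5) = 1]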